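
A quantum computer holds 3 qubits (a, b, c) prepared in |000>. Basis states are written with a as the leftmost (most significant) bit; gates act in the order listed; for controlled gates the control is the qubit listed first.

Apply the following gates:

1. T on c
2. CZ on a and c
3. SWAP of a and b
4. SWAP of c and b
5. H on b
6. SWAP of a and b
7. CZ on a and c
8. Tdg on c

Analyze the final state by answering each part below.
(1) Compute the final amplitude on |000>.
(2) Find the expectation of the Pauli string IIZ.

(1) The final state's coefficient on |000> equals sqrt(2)/2.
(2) In the final state, IIZ has expectation 1.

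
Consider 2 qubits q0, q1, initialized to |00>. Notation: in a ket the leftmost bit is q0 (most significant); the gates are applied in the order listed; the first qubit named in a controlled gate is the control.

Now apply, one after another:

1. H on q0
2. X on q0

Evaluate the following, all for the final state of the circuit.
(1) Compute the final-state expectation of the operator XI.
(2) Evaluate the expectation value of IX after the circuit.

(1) The observable XI averages to 1.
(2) The observable IX averages to 0.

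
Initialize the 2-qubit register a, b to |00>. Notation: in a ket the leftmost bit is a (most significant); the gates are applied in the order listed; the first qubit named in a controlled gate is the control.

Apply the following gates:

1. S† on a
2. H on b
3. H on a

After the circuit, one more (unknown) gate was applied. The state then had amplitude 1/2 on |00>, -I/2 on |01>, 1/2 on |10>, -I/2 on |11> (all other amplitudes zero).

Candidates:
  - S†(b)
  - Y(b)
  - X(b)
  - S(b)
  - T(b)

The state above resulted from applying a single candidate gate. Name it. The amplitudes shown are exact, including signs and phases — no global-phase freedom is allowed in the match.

The unique candidate consistent with the amplitudes is S†(b).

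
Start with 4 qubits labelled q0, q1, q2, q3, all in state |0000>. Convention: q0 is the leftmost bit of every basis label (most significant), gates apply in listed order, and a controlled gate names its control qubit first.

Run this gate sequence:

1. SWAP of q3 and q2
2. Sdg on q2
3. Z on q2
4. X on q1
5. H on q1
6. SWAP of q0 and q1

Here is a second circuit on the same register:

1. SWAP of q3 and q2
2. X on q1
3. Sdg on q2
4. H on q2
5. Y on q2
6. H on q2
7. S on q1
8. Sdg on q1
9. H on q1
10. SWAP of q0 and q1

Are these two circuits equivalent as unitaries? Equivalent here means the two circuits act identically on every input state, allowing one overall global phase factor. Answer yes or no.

No — the two circuits implement different unitaries, even allowing a global phase.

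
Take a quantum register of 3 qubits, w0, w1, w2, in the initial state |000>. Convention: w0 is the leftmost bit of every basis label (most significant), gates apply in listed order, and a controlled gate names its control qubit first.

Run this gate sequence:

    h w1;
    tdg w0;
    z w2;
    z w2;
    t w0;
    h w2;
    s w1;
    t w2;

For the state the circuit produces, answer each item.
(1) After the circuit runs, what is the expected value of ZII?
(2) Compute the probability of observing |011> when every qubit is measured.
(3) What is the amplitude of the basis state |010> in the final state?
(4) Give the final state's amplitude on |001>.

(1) The observable ZII averages to 1. Key observation: the block from step 2 through step 5 cancels to the identity and can be dropped.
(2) The probability of measuring |011> is 1/4.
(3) The final state's coefficient on |010> equals I/2.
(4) |001> carries amplitude exp(I*pi/4)/2 in the final state.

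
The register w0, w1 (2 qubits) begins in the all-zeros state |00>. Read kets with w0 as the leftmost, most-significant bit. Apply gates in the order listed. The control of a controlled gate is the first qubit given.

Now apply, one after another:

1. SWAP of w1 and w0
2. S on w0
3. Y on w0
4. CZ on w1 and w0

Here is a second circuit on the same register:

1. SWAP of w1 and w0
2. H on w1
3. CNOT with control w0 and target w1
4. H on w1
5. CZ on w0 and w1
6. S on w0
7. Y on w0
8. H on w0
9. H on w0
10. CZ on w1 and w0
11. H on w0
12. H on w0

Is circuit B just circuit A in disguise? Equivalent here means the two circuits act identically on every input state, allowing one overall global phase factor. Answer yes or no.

Yes: on every input state the two circuits agree up to one overall phase factor.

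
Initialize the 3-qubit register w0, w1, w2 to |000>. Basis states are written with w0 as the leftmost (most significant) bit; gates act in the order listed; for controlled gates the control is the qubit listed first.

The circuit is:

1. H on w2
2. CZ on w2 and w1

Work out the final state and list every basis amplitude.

The final amplitudes are sqrt(2)/2 on |000>, sqrt(2)/2 on |001>, and 0 on every other basis state.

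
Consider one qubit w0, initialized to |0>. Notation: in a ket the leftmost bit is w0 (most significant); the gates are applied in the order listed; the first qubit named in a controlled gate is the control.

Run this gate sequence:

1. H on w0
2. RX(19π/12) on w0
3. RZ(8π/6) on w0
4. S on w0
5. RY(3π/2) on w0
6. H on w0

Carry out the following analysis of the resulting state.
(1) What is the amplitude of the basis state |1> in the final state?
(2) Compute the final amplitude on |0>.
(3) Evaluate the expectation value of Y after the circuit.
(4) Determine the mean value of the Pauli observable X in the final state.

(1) The final state's coefficient on |1> equals -sqrt(2*sqrt(2) + 4)*exp(I*pi/3)/8 - sqrt(6*sqrt(2) + 12)*exp(5*I*pi/6)/8 - sqrt(12 - 6*sqrt(2))*exp(I*pi/3)/8 + sqrt(4 - 2*sqrt(2))*exp(5*I*pi/6)/8.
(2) The final state's coefficient on |0> equals -sqrt(6*sqrt(2) + 12)*exp(2*I*pi/3)/8 - sqrt(2*sqrt(2) + 4)*exp(I*pi/6)/8 - sqrt(12 - 6*sqrt(2))*exp(I*pi/6)/8 + sqrt(4 - 2*sqrt(2))*exp(2*I*pi/3)/8.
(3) The expectation value of Y is 1/2.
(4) The observable X averages to sqrt(3)/2.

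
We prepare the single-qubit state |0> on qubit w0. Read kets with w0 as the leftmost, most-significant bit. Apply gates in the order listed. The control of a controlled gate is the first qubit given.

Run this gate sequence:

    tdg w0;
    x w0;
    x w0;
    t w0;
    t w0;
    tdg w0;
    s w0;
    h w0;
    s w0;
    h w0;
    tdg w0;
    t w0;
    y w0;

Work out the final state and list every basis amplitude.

The resulting statevector has amplitude -1/2 - I/2 on |0>, -1/2 + I/2 on |1>. Key observation: steps 2-3 multiply out to the identity, so the circuit reduces to the remaining gates.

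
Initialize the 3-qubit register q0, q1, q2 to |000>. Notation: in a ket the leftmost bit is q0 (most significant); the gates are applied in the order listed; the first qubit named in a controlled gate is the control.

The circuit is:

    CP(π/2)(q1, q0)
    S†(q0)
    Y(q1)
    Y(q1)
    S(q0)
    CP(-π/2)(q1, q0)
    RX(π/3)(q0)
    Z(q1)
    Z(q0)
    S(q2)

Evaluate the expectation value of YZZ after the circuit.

In the final state, YZZ has expectation sqrt(3)/2. Key observation: gates 1-6 undo each other exactly, leaving only the rest of the circuit to track.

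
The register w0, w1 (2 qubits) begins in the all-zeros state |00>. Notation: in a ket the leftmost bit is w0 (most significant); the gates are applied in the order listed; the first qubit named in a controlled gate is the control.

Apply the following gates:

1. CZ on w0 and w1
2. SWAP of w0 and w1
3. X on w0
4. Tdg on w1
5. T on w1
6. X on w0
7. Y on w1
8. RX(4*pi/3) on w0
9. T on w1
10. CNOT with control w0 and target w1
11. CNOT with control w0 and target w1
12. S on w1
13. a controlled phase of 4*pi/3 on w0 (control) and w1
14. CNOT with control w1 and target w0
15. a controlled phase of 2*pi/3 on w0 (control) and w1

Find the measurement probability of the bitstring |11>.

The probability of measuring |11> is 1/4.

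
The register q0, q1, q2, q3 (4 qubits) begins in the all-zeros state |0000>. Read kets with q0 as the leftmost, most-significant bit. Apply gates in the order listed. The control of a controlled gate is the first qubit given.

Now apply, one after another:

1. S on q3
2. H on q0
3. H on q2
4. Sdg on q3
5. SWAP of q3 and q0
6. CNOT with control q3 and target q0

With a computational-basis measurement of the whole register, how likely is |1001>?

The probability of measuring |1001> is 1/4.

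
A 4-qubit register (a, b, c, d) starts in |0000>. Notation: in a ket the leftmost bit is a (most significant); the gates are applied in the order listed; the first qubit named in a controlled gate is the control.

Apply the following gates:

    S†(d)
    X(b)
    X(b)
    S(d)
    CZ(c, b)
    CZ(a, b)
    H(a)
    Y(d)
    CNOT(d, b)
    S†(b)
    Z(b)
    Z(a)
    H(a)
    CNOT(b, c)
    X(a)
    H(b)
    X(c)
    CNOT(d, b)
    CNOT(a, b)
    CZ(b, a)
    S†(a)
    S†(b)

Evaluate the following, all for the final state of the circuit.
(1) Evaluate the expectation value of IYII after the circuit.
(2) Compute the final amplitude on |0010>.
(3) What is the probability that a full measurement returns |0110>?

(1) In the final state, IYII has expectation 1.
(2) The final state's coefficient on |0010> equals 0.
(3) A full measurement returns |0110> with probability 0.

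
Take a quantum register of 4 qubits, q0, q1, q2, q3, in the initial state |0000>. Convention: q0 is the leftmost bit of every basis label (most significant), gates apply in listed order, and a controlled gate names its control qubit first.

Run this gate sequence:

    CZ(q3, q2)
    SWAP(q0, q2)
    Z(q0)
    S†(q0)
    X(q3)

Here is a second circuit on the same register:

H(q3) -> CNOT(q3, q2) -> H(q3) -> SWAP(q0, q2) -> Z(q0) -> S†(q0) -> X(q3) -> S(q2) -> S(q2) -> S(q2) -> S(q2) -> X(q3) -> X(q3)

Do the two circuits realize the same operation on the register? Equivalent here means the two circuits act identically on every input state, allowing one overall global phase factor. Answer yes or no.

No: there is an input state on which the two circuits produce genuinely different outputs (not merely differing by a phase).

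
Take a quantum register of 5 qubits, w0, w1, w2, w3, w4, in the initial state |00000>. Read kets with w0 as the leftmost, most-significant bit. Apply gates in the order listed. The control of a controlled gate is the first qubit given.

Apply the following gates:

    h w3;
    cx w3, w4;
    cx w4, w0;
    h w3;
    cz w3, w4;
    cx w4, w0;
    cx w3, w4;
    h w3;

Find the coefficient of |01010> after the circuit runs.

|01010> carries amplitude 0 in the final state.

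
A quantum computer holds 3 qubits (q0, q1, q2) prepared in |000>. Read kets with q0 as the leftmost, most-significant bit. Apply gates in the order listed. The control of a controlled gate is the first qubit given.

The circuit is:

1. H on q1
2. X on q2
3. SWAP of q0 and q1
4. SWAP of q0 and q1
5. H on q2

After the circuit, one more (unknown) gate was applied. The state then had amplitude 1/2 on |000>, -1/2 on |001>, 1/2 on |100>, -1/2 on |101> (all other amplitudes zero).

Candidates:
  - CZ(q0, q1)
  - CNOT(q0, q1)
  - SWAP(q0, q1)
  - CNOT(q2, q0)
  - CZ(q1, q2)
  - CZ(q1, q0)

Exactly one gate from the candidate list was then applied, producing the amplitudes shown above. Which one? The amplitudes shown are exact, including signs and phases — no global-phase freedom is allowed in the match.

The applied gate was SWAP(q0, q1).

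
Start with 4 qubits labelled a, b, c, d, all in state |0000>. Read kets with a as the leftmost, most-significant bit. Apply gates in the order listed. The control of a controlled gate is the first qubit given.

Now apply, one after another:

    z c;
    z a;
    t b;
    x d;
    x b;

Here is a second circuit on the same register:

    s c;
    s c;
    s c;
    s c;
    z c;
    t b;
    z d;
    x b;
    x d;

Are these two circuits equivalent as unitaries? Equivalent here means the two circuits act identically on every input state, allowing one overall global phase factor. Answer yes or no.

No, they are not equivalent — no single phase factor reconciles the two unitaries.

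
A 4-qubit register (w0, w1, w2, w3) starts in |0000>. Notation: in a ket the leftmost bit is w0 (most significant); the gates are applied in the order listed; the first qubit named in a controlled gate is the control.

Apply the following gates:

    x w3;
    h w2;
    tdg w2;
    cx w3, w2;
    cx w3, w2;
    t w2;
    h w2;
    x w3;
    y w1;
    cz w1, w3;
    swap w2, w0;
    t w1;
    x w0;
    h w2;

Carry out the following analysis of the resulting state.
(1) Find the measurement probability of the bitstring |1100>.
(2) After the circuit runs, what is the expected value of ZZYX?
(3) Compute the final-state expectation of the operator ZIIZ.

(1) Outcome |1100> occurs with probability 1/2. Key observation: steps 1-8 multiply out to the identity, so the circuit reduces to the remaining gates.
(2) The observable ZZYX averages to 0.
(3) In the final state, ZIIZ has expectation -1.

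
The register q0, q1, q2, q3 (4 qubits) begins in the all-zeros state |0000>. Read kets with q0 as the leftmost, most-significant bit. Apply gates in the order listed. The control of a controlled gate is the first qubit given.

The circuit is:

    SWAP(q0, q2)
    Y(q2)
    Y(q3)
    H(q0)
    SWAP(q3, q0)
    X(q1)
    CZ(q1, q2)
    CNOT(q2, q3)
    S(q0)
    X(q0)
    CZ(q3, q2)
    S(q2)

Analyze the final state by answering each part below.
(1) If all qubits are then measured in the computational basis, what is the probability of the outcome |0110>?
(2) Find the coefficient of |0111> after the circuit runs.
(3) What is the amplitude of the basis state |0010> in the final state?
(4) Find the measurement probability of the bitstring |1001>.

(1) A full measurement returns |0110> with probability 1/2.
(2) |0111> carries amplitude sqrt(2)/2 in the final state.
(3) |0010> carries amplitude 0 in the final state.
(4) Outcome |1001> occurs with probability 0.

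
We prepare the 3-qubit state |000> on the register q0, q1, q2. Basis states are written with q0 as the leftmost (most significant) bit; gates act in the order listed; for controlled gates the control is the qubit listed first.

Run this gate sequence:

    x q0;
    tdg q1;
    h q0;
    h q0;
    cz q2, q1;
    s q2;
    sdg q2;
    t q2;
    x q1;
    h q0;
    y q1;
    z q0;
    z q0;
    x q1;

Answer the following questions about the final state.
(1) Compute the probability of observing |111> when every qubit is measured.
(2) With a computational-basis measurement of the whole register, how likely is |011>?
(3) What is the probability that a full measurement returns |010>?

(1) The probability of measuring |111> is 0.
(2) Outcome |011> occurs with probability 0.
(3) The probability of measuring |010> is 1/2.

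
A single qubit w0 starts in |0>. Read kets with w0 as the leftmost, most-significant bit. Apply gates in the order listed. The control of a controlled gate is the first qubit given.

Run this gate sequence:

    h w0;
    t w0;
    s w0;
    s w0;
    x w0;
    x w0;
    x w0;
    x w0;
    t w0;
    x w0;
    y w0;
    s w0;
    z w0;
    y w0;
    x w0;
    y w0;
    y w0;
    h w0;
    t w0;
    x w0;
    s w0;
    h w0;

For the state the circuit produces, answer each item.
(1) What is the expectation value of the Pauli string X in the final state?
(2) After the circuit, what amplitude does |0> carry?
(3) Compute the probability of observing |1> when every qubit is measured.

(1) The observable X averages to 1.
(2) |0> carries amplitude sqrt(2)*exp(I*pi/4)/2 in the final state.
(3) A full measurement returns |1> with probability 1/2.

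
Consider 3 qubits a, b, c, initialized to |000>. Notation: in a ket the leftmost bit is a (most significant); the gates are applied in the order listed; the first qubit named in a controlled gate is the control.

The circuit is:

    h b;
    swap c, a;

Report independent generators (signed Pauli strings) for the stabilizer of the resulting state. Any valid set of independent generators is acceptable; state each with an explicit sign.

The final state is stabilized by the group generated by +IXI, +ZII, +IIZ; other independent generating sets are equally valid.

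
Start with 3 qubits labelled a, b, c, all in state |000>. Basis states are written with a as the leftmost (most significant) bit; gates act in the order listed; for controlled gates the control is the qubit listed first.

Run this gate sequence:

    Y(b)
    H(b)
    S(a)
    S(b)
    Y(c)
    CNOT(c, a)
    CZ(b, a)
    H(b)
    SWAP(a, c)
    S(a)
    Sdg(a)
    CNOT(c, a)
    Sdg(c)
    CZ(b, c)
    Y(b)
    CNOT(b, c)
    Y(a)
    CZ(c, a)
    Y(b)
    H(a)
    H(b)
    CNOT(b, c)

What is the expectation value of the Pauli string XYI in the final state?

The expectation value of XYI is -1.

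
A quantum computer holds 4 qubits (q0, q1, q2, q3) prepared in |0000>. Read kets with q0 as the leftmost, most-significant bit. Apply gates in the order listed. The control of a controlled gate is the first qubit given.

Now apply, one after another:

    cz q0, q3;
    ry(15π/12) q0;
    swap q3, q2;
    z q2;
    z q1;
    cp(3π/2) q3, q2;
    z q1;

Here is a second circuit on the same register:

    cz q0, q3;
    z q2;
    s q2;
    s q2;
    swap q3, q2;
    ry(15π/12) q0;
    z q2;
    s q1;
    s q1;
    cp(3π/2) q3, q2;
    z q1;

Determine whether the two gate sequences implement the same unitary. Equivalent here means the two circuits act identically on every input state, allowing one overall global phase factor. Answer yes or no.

Yes — the two circuits implement the same unitary up to a global phase.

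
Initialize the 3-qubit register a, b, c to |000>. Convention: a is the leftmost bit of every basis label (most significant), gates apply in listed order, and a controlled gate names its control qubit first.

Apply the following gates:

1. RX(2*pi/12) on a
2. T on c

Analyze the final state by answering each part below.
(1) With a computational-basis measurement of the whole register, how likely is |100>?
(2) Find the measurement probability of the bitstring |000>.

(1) A full measurement returns |100> with probability 1/2 - sqrt(3)/4.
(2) A full measurement returns |000> with probability sqrt(3)/4 + 1/2.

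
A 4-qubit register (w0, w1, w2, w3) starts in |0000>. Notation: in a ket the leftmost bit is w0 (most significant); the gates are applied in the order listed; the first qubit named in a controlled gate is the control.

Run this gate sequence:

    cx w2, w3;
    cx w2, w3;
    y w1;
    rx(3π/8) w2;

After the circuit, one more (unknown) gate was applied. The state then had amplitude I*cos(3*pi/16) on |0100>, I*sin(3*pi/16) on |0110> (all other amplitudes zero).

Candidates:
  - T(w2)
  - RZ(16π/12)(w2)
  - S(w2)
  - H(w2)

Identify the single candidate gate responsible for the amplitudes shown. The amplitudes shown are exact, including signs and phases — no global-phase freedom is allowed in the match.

The unique candidate consistent with the amplitudes is S(w2). Key observation: steps 1-2 multiply out to the identity, so the circuit reduces to the remaining gates.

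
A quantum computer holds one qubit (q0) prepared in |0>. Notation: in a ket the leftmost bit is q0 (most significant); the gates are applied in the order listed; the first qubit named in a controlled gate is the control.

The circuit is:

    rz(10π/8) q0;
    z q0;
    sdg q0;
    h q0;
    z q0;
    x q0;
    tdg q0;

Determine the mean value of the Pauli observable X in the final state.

The observable X averages to -sqrt(2)/2.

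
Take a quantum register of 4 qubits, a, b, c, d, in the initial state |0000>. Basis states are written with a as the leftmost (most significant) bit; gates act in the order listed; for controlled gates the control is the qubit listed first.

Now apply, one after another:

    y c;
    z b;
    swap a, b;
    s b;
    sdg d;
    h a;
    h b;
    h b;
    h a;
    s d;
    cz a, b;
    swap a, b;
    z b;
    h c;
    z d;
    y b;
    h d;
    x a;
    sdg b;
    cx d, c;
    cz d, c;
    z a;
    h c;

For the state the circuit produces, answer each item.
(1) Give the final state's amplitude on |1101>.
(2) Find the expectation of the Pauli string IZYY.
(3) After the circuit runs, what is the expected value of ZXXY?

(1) |1101> carries amplitude sqrt(2)*I/2 in the final state. Key observation: gates 5-10 undo each other exactly, leaving only the rest of the circuit to track.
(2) The observable IZYY averages to 1.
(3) The observable ZXXY averages to 0.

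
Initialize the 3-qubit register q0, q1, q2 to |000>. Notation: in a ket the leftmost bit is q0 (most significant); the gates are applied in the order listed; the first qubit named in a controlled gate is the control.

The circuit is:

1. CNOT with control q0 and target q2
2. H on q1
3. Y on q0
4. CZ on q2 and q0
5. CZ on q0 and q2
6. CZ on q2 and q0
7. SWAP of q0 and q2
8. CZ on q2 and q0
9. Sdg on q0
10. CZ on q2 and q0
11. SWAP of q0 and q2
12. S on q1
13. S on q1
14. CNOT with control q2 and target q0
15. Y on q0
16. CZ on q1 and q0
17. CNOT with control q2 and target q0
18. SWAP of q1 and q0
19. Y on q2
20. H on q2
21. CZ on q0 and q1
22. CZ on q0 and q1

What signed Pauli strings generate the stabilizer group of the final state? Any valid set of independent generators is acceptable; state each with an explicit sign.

The stabilizer group can be generated by -XII, -IIX, +IZI, among other valid generating sets.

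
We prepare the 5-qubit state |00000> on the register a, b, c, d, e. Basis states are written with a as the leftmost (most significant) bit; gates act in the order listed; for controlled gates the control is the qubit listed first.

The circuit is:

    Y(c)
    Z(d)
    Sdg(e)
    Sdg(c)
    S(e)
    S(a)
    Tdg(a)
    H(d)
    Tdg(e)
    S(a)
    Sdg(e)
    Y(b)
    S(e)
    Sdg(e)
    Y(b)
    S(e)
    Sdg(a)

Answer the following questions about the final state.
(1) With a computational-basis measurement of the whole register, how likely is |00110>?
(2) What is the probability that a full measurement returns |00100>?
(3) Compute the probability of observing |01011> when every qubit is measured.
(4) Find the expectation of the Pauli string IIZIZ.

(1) Outcome |00110> occurs with probability 1/2. Key observation: the block from step 10 through step 17 cancels to the identity and can be dropped.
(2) Outcome |00100> occurs with probability 1/2.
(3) The probability of measuring |01011> is 0.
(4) The expectation value of IIZIZ is -1.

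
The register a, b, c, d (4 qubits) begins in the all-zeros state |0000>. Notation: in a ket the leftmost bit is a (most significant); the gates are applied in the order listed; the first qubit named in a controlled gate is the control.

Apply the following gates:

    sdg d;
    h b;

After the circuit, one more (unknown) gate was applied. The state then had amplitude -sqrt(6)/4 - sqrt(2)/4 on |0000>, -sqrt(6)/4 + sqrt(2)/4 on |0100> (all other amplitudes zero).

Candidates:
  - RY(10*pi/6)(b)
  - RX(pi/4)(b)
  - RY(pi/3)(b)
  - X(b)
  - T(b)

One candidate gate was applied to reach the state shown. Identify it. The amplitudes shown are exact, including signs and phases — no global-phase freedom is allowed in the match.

The applied gate was RY(10*pi/6)(b).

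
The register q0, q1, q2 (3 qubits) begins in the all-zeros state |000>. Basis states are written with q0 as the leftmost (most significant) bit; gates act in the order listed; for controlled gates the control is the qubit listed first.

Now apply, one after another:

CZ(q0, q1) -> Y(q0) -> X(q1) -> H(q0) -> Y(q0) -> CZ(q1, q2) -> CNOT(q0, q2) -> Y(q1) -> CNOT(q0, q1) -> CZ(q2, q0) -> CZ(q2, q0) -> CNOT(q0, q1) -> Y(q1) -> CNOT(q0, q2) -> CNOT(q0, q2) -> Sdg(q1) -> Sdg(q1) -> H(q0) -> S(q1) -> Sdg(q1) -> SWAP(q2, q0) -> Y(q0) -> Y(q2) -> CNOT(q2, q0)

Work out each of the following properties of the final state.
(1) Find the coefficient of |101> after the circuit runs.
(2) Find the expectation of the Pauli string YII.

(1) |101> carries amplitude 0 in the final state. Key observation: gates 7-14 undo each other exactly, leaving only the rest of the circuit to track.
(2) In the final state, YII has expectation 0.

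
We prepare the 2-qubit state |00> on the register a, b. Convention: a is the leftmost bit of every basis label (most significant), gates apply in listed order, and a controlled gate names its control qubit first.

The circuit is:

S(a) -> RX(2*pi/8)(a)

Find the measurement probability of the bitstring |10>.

The probability of measuring |10> is 1/2 - sqrt(2)/4.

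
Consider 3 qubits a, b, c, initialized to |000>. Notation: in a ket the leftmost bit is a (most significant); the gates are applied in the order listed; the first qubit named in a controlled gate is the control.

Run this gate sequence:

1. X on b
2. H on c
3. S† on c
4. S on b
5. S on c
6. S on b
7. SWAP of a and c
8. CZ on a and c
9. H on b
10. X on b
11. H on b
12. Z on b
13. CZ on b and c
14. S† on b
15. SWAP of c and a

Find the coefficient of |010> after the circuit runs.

The amplitude on |010> is sqrt(2)*I/2. Key observation: the block from step 9 through step 12 cancels to the identity and can be dropped.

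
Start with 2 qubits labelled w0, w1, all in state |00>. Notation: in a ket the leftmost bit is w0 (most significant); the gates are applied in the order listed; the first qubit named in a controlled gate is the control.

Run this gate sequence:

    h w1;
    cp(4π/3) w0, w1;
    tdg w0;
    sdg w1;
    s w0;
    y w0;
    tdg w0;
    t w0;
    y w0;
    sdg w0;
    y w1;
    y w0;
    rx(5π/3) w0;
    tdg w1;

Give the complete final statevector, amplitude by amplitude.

After the circuit, the state carries amplitude -sqrt(2)/4 on |00>, sqrt(2)*exp(I*pi/4)/4 on |01>, sqrt(6)*I/4 on |10>, -sqrt(6)*exp(3*I*pi/4)/4 on |11>. Key observation: the block from step 5 through step 10 cancels to the identity and can be dropped.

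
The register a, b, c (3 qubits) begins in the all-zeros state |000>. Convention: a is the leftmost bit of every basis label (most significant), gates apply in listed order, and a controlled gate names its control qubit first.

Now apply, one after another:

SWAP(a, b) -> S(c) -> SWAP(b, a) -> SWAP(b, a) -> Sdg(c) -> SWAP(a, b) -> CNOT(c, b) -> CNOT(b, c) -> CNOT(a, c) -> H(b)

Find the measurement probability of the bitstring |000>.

A full measurement returns |000> with probability 1/2.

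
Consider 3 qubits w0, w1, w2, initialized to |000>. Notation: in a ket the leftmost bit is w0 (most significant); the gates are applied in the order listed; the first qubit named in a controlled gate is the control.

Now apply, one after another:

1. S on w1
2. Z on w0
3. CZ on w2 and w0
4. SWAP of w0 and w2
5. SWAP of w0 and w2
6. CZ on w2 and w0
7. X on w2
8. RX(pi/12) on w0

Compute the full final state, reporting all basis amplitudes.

The resulting statevector has amplitude sqrt(2 - sqrt(2))/4 + sqrt(3*sqrt(2) + 6)/4 on |001>, -I*sqrt(sqrt(2) + 2)/4 + I*sqrt(6 - 3*sqrt(2))/4 on |101>, and 0 on every other basis state. Key observation: gates 3-6 undo each other exactly, leaving only the rest of the circuit to track.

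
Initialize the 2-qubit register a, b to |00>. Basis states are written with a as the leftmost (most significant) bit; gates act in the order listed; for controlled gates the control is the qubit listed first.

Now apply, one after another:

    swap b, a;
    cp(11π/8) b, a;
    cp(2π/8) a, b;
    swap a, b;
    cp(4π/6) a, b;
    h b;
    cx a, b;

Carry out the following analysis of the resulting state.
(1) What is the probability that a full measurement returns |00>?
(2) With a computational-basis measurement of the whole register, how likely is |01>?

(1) Outcome |00> occurs with probability 1/2.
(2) Outcome |01> occurs with probability 1/2.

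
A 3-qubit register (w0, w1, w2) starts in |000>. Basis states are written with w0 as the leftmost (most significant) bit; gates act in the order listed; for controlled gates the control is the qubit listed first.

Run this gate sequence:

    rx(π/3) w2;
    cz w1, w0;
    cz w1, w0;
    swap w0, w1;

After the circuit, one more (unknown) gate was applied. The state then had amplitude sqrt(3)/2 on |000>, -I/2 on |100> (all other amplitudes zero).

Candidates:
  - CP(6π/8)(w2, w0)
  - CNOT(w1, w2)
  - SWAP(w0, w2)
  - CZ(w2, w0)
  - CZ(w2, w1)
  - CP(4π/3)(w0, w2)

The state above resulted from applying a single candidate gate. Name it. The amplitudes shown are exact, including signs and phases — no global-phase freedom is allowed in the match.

It was SWAP(w0, w2) that produced the state shown. Key observation: gates 2-3 undo each other exactly, leaving only the rest of the circuit to track.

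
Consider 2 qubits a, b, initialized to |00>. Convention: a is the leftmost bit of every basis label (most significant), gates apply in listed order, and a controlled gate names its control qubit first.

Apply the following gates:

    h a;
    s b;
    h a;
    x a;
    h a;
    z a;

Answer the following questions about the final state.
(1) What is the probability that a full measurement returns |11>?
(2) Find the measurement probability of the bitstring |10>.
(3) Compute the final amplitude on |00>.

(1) A full measurement returns |11> with probability 0. Key observation: the block from step 3 through step 6 cancels to the identity and can be dropped.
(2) Outcome |10> occurs with probability 1/2.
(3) The amplitude on |00> is sqrt(2)/2.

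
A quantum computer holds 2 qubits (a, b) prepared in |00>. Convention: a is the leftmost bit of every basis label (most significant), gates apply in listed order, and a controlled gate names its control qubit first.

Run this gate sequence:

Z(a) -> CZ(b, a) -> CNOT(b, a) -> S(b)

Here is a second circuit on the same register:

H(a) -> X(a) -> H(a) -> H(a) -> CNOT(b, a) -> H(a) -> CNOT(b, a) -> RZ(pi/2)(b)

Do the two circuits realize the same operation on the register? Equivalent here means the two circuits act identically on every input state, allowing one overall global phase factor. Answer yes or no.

Yes: on every input state the two circuits agree up to one overall phase factor.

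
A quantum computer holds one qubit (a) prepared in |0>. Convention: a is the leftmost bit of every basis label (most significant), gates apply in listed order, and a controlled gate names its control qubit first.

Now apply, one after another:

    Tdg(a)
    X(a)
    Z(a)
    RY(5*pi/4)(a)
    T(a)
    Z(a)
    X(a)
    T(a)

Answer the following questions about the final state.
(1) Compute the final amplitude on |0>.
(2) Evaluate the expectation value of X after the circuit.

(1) The amplitude on |0> is -sqrt(2 - sqrt(2))*exp(I*pi/4)/2.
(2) The expectation value of X is -sqrt(2)/2.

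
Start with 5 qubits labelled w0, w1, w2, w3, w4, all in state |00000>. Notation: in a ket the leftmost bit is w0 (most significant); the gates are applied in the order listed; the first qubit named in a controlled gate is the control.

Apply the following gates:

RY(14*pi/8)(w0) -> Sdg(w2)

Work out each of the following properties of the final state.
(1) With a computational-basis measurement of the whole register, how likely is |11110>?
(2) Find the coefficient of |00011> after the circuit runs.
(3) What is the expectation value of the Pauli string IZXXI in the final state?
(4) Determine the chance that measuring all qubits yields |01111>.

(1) A full measurement returns |11110> with probability 0.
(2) The final state's coefficient on |00011> equals 0.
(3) The observable IZXXI averages to 0.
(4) The probability of measuring |01111> is 0.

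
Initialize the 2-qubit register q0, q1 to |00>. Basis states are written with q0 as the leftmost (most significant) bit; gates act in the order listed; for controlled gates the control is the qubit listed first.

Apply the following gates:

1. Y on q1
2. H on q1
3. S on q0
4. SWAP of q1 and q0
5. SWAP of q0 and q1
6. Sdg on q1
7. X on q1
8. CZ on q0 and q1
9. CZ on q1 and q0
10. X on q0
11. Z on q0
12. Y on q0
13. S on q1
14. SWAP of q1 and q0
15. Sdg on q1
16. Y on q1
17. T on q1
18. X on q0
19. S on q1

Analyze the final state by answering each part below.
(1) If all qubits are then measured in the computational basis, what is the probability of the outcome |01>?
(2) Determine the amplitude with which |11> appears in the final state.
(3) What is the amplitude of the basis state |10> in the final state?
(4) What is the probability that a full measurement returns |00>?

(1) The probability of measuring |01> is 1/2.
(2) The final state's coefficient on |11> equals sqrt(2)*exp(3*I*pi/4)/2.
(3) |10> carries amplitude 0 in the final state.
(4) A full measurement returns |00> with probability 0.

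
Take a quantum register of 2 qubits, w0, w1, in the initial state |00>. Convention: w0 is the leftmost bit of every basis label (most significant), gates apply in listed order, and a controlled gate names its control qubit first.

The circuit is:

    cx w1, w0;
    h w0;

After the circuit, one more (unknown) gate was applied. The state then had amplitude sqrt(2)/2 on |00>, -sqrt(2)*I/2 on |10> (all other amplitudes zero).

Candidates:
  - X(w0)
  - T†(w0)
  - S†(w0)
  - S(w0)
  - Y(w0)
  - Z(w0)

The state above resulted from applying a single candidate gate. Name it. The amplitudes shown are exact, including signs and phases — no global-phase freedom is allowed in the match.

The applied gate was S†(w0).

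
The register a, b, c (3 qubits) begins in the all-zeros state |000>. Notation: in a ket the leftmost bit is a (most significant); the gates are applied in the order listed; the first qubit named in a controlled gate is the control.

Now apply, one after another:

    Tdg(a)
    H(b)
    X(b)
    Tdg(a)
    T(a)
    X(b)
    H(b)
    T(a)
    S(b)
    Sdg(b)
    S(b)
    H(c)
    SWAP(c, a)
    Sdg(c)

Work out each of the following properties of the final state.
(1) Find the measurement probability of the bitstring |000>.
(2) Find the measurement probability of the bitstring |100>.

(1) A full measurement returns |000> with probability 1/2. Key observation: gates 1-8 undo each other exactly, leaving only the rest of the circuit to track.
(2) Outcome |100> occurs with probability 1/2.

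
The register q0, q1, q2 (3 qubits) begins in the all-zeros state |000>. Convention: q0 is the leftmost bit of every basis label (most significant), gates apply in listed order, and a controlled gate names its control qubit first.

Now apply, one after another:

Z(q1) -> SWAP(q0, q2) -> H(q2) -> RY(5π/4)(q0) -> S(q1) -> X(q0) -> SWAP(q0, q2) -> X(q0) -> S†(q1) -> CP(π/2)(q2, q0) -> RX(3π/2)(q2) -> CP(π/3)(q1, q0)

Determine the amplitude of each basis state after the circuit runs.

The final amplitudes are -sqrt(sqrt(2) + 2)/4 + I*sqrt(2 - sqrt(2))/4 on |000>, sqrt(2 - sqrt(2))/4 - I*sqrt(sqrt(2) + 2)/4 on |001>, 0 on |010>, 0 on |011>, -sqrt(sqrt(2) + 2)/4 - sqrt(2 - sqrt(2))/4 on |100>, -I*sqrt(sqrt(2) + 2)/4 + I*sqrt(2 - sqrt(2))/4 on |101>, 0 on |110>, 0 on |111>.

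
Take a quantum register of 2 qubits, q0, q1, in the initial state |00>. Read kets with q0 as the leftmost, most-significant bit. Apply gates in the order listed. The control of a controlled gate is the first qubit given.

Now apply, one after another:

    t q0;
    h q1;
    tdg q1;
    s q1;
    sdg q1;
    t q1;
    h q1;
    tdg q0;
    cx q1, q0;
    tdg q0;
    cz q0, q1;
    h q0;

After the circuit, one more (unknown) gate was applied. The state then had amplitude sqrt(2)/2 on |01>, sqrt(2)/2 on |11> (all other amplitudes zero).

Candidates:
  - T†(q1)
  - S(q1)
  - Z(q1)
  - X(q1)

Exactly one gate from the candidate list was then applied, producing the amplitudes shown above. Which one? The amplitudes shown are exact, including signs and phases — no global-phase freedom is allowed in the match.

It was X(q1) that produced the state shown.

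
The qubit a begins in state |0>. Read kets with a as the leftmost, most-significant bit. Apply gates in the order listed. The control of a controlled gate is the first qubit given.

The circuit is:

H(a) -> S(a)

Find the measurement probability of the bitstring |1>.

Outcome |1> occurs with probability 1/2.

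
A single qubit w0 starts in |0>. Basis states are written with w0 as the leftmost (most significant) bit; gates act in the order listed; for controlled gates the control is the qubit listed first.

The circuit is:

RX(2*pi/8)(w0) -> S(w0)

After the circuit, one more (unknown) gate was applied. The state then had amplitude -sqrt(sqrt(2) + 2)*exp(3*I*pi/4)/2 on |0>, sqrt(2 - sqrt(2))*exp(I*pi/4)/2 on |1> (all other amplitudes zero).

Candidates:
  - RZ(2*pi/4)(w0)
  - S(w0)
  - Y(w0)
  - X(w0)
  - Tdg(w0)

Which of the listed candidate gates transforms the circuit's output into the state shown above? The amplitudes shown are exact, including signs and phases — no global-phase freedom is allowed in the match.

It was RZ(2*pi/4)(w0) that produced the state shown.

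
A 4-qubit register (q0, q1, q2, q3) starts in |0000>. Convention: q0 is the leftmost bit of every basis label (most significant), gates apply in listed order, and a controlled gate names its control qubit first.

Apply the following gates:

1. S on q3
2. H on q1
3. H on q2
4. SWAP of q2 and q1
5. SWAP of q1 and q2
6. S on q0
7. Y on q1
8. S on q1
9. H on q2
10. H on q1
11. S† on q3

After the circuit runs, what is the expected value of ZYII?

The expectation value of ZYII is 1.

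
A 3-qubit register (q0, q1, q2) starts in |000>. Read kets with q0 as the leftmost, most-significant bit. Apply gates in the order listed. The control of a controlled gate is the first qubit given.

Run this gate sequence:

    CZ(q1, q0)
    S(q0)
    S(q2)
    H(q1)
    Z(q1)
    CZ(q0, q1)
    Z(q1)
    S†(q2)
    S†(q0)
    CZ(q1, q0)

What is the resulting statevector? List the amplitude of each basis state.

The final amplitudes are sqrt(2)/2 on |000>, sqrt(2)/2 on |010>, and 0 on every other basis state.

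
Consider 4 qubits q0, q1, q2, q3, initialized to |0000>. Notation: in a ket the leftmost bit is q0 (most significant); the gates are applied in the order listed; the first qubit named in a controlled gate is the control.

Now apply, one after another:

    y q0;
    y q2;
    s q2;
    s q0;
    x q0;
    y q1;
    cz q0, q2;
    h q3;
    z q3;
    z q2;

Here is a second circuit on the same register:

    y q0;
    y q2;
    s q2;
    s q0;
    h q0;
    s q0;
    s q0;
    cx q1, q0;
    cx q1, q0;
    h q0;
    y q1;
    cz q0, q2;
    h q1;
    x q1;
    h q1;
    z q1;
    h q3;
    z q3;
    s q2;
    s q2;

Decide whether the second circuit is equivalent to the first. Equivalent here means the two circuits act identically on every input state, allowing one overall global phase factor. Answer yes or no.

Yes: on every input state the two circuits agree up to one overall phase factor.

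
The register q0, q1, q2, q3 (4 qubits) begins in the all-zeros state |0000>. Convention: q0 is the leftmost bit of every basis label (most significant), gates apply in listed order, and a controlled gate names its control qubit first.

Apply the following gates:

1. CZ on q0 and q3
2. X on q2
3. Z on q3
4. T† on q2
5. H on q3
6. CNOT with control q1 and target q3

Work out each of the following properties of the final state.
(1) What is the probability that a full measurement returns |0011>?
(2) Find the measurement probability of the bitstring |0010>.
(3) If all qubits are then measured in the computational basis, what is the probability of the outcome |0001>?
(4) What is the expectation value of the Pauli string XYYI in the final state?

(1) Outcome |0011> occurs with probability 1/2.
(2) Outcome |0010> occurs with probability 1/2.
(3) The probability of measuring |0001> is 0.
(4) The observable XYYI averages to 0.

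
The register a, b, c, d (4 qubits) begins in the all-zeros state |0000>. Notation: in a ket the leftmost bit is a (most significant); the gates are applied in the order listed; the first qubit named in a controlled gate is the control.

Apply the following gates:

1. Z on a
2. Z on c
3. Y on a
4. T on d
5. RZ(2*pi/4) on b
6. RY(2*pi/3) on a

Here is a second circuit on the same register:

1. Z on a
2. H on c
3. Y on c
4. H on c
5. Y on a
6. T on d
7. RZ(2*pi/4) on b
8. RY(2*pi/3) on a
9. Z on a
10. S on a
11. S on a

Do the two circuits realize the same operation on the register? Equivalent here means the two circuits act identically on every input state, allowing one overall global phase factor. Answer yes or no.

No: there is an input state on which the two circuits produce genuinely different outputs (not merely differing by a phase).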